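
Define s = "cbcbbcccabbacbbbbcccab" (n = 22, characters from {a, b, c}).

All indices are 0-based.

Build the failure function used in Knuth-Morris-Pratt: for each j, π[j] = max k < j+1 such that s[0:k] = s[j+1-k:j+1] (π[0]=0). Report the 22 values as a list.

π[0] = 0
j=1 s[j]='b': π[1]=0 (border '')
j=2 s[j]='c': π[2]=1 (border 'c')
j=3 s[j]='b': π[3]=2 (border 'cb')
j=4 s[j]='b': k: 2→0; π[4]=0 (border '')
j=5 s[j]='c': π[5]=1 (border 'c')
j=6 s[j]='c': k: 1→0; π[6]=1 (border 'c')
j=7 s[j]='c': k: 1→0; π[7]=1 (border 'c')
j=8 s[j]='a': k: 1→0; π[8]=0 (border '')
j=9 s[j]='b': π[9]=0 (border '')
j=10 s[j]='b': π[10]=0 (border '')
j=11 s[j]='a': π[11]=0 (border '')
j=12 s[j]='c': π[12]=1 (border 'c')
j=13 s[j]='b': π[13]=2 (border 'cb')
j=14 s[j]='b': k: 2→0; π[14]=0 (border '')
j=15 s[j]='b': π[15]=0 (border '')
j=16 s[j]='b': π[16]=0 (border '')
j=17 s[j]='c': π[17]=1 (border 'c')
j=18 s[j]='c': k: 1→0; π[18]=1 (border 'c')
j=19 s[j]='c': k: 1→0; π[19]=1 (border 'c')
j=20 s[j]='a': k: 1→0; π[20]=0 (border '')
j=21 s[j]='b': π[21]=0 (border '')

[0, 0, 1, 2, 0, 1, 1, 1, 0, 0, 0, 0, 1, 2, 0, 0, 0, 1, 1, 1, 0, 0]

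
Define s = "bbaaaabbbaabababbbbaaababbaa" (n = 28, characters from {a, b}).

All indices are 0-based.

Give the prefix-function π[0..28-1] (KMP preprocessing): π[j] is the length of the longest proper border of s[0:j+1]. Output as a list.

π[0] = 0
j=1 s[j]='b': π[1]=1 (border 'b')
j=2 s[j]='a': k: 1→0; π[2]=0 (border '')
j=3 s[j]='a': π[3]=0 (border '')
j=4 s[j]='a': π[4]=0 (border '')
j=5 s[j]='a': π[5]=0 (border '')
j=6 s[j]='b': π[6]=1 (border 'b')
j=7 s[j]='b': π[7]=2 (border 'bb')
j=8 s[j]='b': k: 2→1; π[8]=2 (border 'bb')
j=9 s[j]='a': π[9]=3 (border 'bba')
j=10 s[j]='a': π[10]=4 (border 'bbaa')
j=11 s[j]='b': k: 4→0; π[11]=1 (border 'b')
j=12 s[j]='a': k: 1→0; π[12]=0 (border '')
j=13 s[j]='b': π[13]=1 (border 'b')
j=14 s[j]='a': k: 1→0; π[14]=0 (border '')
j=15 s[j]='b': π[15]=1 (border 'b')
j=16 s[j]='b': π[16]=2 (border 'bb')
j=17 s[j]='b': k: 2→1; π[17]=2 (border 'bb')
j=18 s[j]='b': k: 2→1; π[18]=2 (border 'bb')
j=19 s[j]='a': π[19]=3 (border 'bba')
j=20 s[j]='a': π[20]=4 (border 'bbaa')
j=21 s[j]='a': π[21]=5 (border 'bbaaa')
j=22 s[j]='b': k: 5→0; π[22]=1 (border 'b')
j=23 s[j]='a': k: 1→0; π[23]=0 (border '')
j=24 s[j]='b': π[24]=1 (border 'b')
j=25 s[j]='b': π[25]=2 (border 'bb')
j=26 s[j]='a': π[26]=3 (border 'bba')
j=27 s[j]='a': π[27]=4 (border 'bbaa')

[0, 1, 0, 0, 0, 0, 1, 2, 2, 3, 4, 1, 0, 1, 0, 1, 2, 2, 2, 3, 4, 5, 1, 0, 1, 2, 3, 4]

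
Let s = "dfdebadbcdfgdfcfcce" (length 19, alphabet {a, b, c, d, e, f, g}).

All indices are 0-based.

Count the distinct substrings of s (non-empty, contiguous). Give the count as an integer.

sorted suffixes:
  #0 SA[0]=5  'adbcdfgdfcfcce'
  #1 SA[1]=4  'badbcdfgdfcfcce'
  #2 SA[2]=7  'bcdfgdfcfcce'
  #3 SA[3]=16  'cce'
  #4 SA[4]=8  'cdfgdfcfcce'
  #5 SA[5]=17  'ce'
  #6 SA[6]=14  'cfcce'
  #7 SA[7]=6  'dbcdfgdfcfcce'
  #8 SA[8]=2  'debadbcdfgdfcfcce'
  #9 SA[9]=12  'dfcfcce'
  #10 SA[10]=0  'dfdebadbcdfgdfcfcce'
  #11 SA[11]=9  'dfgdfcfcce'
  #12 SA[12]=18  'e'
  #13 SA[13]=3  'ebadbcdfgdfcfcce'
  #14 SA[14]=15  'fcce'
  #15 SA[15]=13  'fcfcce'
  #16 SA[16]=1  'fdebadbcdfgdfcfcce'
  #17 SA[17]=10  'fgdfcfcce'
  #18 SA[18]=11  'gdfcfcce'

SA = [5, 4, 7, 16, 8, 17, 14, 6, 2, 12, 0, 9, 18, 3, 15, 13, 1, 10, 11]
i: (SA[i-1],SA[i]) lcp shared
  1: (5,4) 0 ''
  2: (4,7) 1 'b'
  3: (7,16) 0 ''
  4: (16,8) 1 'c'
  5: (8,17) 1 'c'
  6: (17,14) 1 'c'
  7: (14,6) 0 ''
  8: (6,2) 1 'd'
  9: (2,12) 1 'd'
  10: (12,0) 2 'df'
  11: (0,9) 2 'df'
  12: (9,18) 0 ''
  13: (18,3) 1 'e'
  14: (3,15) 0 ''
  15: (15,13) 2 'fc'
  16: (13,1) 1 'f'
  17: (1,10) 1 'f'
  18: (10,11) 0 ''

n(n+1)/2 = 19·20/2 = 190
Σ LCP = 0 + 0 + 1 + 0 + 1 + 1 + 1 + 0 + 1 + 1 + 2 + 2 + 0 + 1 + 0 + 2 + 1 + 1 + 0 = 15
distinct = 190 − 15 = 175

175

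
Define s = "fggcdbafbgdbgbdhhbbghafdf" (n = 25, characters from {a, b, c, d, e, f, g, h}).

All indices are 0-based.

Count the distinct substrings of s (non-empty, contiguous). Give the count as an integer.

rank→(start, suffix):
  0 → (6, 'afbgdbgbdhhbbghafdf')
  1 → (21, 'afdf')
  2 → (5, 'bafbgdbgbdhhbbghafdf')
  3 → (17, 'bbghafdf')
  4 → (13, 'bdhhbbghafdf')
  5 → (11, 'bgbdhhbbghafdf')
  6 → (8, 'bgdbgbdhhbbghafdf')
  7 → (18, 'bghafdf')
  8 → (3, 'cdbafbgdbgbdhhbbghafdf')
  9 → (4, 'dbafbgdbgbdhhbbghafdf')
  10 → (10, 'dbgbdhhbbghafdf')
  11 → (23, 'df')
  12 → (14, 'dhhbbghafdf')
  13 → (24, 'f')
  14 → (7, 'fbgdbgbdhhbbghafdf')
  15 → (22, 'fdf')
  16 → (0, 'fggcdbafbgdbgbdhhbbghafdf')
  17 → (12, 'gbdhhbbghafdf')
  18 → (2, 'gcdbafbgdbgbdhhbbghafdf')
  19 → (9, 'gdbgbdhhbbghafdf')
  20 → (1, 'ggcdbafbgdbgbdhhbbghafdf')
  21 → (19, 'ghafdf')
  22 → (20, 'hafdf')
  23 → (16, 'hbbghafdf')
  24 → (15, 'hhbbghafdf')

SA = [6, 21, 5, 17, 13, 11, 8, 18, 3, 4, 10, 23, 14, 24, 7, 22, 0, 12, 2, 9, 1, 19, 20, 16, 15]
rank  pair      lcp
   1  s[6:],s[21:]  2  'af'
   2  s[21:],s[5:]  0  ''
   3  s[5:],s[17:]  1  'b'
   4  s[17:],s[13:]  1  'b'
   5  s[13:],s[11:]  1  'b'
   6  s[11:],s[8:]  2  'bg'
   7  s[8:],s[18:]  2  'bg'
   8  s[18:],s[3:]  0  ''
   9  s[3:],s[4:]  0  ''
  10  s[4:],s[10:]  2  'db'
  11  s[10:],s[23:]  1  'd'
  12  s[23:],s[14:]  1  'd'
  13  s[14:],s[24:]  0  ''
  14  s[24:],s[7:]  1  'f'
  15  s[7:],s[22:]  1  'f'
  16  s[22:],s[0:]  1  'f'
  17  s[0:],s[12:]  0  ''
  18  s[12:],s[2:]  1  'g'
  19  s[2:],s[9:]  1  'g'
  20  s[9:],s[1:]  1  'g'
  21  s[1:],s[19:]  1  'g'
  22  s[19:],s[20:]  0  ''
  23  s[20:],s[16:]  1  'h'
  24  s[16:],s[15:]  1  'h'

n(n+1)/2 = 25·26/2 = 325
Σ LCP = 0 + 2 + 0 + 1 + 1 + 1 + 2 + 2 + 0 + 0 + 2 + 1 + 1 + 0 + 1 + 1 + 1 + 0 + 1 + 1 + 1 + 1 + 0 + 1 + 1 = 22
distinct = 325 − 22 = 303

303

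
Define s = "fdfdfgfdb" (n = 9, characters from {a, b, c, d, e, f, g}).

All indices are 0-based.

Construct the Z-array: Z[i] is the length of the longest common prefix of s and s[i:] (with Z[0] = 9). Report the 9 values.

[9, 0, 3, 0, 1, 0, 2, 0, 0]

Z[0]=9
i=1: i≥r, start 0; Z[1]=0
i=2: i≥r, start 0; Z[2]=3 grow→box=[2,5)
i=3: min(r-i=2, Z[1]=0)=0; Z[3]=0
i=4: min(r-i=1, Z[2]=3)=1; Z[4]=1
i=5: i≥r, start 0; Z[5]=0
i=6: i≥r, start 0; Z[6]=2 grow→box=[6,8)
i=7: min(r-i=1, Z[1]=0)=0; Z[7]=0
i=8: i≥r, start 0; Z[8]=0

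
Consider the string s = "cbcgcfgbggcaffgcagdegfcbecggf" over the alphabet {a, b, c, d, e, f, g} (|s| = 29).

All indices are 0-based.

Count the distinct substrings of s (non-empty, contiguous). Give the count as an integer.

404

sorted suffixes:
  #0 SA[0]=11  'affgcagdegfcbecggf'
  #1 SA[1]=16  'agdegfcbecggf'
  #2 SA[2]=1  'bcgcfgbggcaffgcagdegfcbecggf'
  #3 SA[3]=23  'becggf'
  #4 SA[4]=7  'bggcaffgcagdegfcbecggf'
  #5 SA[5]=10  'caffgcagdegfcbecggf'
  #6 SA[6]=15  'cagdegfcbecggf'
  #7 SA[7]=0  'cbcgcfgbggcaffgcagdegfcbecggf'
  #8 SA[8]=22  'cbecggf'
  #9 SA[9]=4  'cfgbggcaffgcagdegfcbecggf'
  #10 SA[10]=2  'cgcfgbggcaffgcagdegfcbecggf'
  #11 SA[11]=25  'cggf'
  #12 SA[12]=18  'degfcbecggf'
  #13 SA[13]=24  'ecggf'
  #14 SA[14]=19  'egfcbecggf'
  #15 SA[15]=28  'f'
  #16 SA[16]=21  'fcbecggf'
  #17 SA[17]=12  'ffgcagdegfcbecggf'
  #18 SA[18]=5  'fgbggcaffgcagdegfcbecggf'
  #19 SA[19]=13  'fgcagdegfcbecggf'
  #20 SA[20]=6  'gbggcaffgcagdegfcbecggf'
  #21 SA[21]=9  'gcaffgcagdegfcbecggf'
  #22 SA[22]=14  'gcagdegfcbecggf'
  #23 SA[23]=3  'gcfgbggcaffgcagdegfcbecggf'
  #24 SA[24]=17  'gdegfcbecggf'
  #25 SA[25]=27  'gf'
  #26 SA[26]=20  'gfcbecggf'
  #27 SA[27]=8  'ggcaffgcagdegfcbecggf'
  #28 SA[28]=26  'ggf'

SA = [11, 16, 1, 23, 7, 10, 15, 0, 22, 4, 2, 25, 18, 24, 19, 28, 21, 12, 5, 13, 6, 9, 14, 3, 17, 27, 20, 8, 26]
i: (SA[i-1],SA[i]) lcp shared
  1: (11,16) 1 'a'
  2: (16,1) 0 ''
  3: (1,23) 1 'b'
  4: (23,7) 1 'b'
  5: (7,10) 0 ''
  6: (10,15) 2 'ca'
  7: (15,0) 1 'c'
  8: (0,22) 2 'cb'
  9: (22,4) 1 'c'
  10: (4,2) 1 'c'
  11: (2,25) 2 'cg'
  12: (25,18) 0 ''
  13: (18,24) 0 ''
  14: (24,19) 1 'e'
  15: (19,28) 0 ''
  16: (28,21) 1 'f'
  17: (21,12) 1 'f'
  18: (12,5) 1 'f'
  19: (5,13) 2 'fg'
  20: (13,6) 0 ''
  21: (6,9) 1 'g'
  22: (9,14) 3 'gca'
  23: (14,3) 2 'gc'
  24: (3,17) 1 'g'
  25: (17,27) 1 'g'
  26: (27,20) 2 'gf'
  27: (20,8) 1 'g'
  28: (8,26) 2 'gg'

n(n+1)/2 = 29·30/2 = 435
Σ LCP = 0 + 1 + 0 + 1 + 1 + 0 + 2 + 1 + 2 + 1 + 1 + 2 + 0 + 0 + 1 + 0 + 1 + 1 + 1 + 2 + 0 + 1 + 3 + 2 + 1 + 1 + 2 + 1 + 2 = 31
distinct = 435 − 31 = 404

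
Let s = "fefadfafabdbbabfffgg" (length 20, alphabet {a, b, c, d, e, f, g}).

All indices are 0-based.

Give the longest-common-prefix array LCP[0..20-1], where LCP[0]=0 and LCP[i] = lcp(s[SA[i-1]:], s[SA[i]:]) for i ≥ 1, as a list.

sorted suffixes:
  #0 SA[0]=8  'abdbbabfffgg'
  #1 SA[1]=13  'abfffgg'
  #2 SA[2]=3  'adfafabdbbabfffgg'
  #3 SA[3]=6  'afabdbbabfffgg'
  #4 SA[4]=12  'babfffgg'
  #5 SA[5]=11  'bbabfffgg'
  #6 SA[6]=9  'bdbbabfffgg'
  #7 SA[7]=14  'bfffgg'
  #8 SA[8]=10  'dbbabfffgg'
  #9 SA[9]=4  'dfafabdbbabfffgg'
  #10 SA[10]=1  'efadfafabdbbabfffgg'
  #11 SA[11]=7  'fabdbbabfffgg'
  #12 SA[12]=2  'fadfafabdbbabfffgg'
  #13 SA[13]=5  'fafabdbbabfffgg'
  #14 SA[14]=0  'fefadfafabdbbabfffgg'
  #15 SA[15]=15  'fffgg'
  #16 SA[16]=16  'ffgg'
  #17 SA[17]=17  'fgg'
  #18 SA[18]=19  'g'
  #19 SA[19]=18  'gg'

SA = [8, 13, 3, 6, 12, 11, 9, 14, 10, 4, 1, 7, 2, 5, 0, 15, 16, 17, 19, 18]
rank  pair      lcp
   1  s[8:],s[13:]  2  'ab'
   2  s[13:],s[3:]  1  'a'
   3  s[3:],s[6:]  1  'a'
   4  s[6:],s[12:]  0  ''
   5  s[12:],s[11:]  1  'b'
   6  s[11:],s[9:]  1  'b'
   7  s[9:],s[14:]  1  'b'
   8  s[14:],s[10:]  0  ''
   9  s[10:],s[4:]  1  'd'
  10  s[4:],s[1:]  0  ''
  11  s[1:],s[7:]  0  ''
  12  s[7:],s[2:]  2  'fa'
  13  s[2:],s[5:]  2  'fa'
  14  s[5:],s[0:]  1  'f'
  15  s[0:],s[15:]  1  'f'
  16  s[15:],s[16:]  2  'ff'
  17  s[16:],s[17:]  1  'f'
  18  s[17:],s[19:]  0  ''
  19  s[19:],s[18:]  1  'g'

[0, 2, 1, 1, 0, 1, 1, 1, 0, 1, 0, 0, 2, 2, 1, 1, 2, 1, 0, 1]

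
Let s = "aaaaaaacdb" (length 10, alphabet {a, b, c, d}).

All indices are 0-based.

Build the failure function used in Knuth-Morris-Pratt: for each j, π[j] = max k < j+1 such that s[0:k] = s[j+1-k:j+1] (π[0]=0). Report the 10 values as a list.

π[0] = 0
j=1 s[j]='a': π[1]=1 (border 'a')
j=2 s[j]='a': π[2]=2 (border 'aa')
j=3 s[j]='a': π[3]=3 (border 'aaa')
j=4 s[j]='a': π[4]=4 (border 'aaaa')
j=5 s[j]='a': π[5]=5 (border 'aaaaa')
j=6 s[j]='a': π[6]=6 (border 'aaaaaa')
j=7 s[j]='c': k: 6→5→4→3→2→1→0; π[7]=0 (border '')
j=8 s[j]='d': π[8]=0 (border '')
j=9 s[j]='b': π[9]=0 (border '')

[0, 1, 2, 3, 4, 5, 6, 0, 0, 0]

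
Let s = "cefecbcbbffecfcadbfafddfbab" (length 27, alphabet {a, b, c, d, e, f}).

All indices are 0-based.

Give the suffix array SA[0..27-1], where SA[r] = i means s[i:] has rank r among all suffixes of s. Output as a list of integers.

[25, 15, 19, 26, 24, 7, 5, 17, 8, 14, 6, 4, 0, 12, 16, 21, 22, 3, 11, 1, 18, 23, 13, 20, 2, 10, 9]

sorted suffixes:
  #0 SA[0]=25  'ab'
  #1 SA[1]=15  'adbfafddfbab'
  #2 SA[2]=19  'afddfbab'
  #3 SA[3]=26  'b'
  #4 SA[4]=24  'bab'
  #5 SA[5]=7  'bbffecfcadbfafddfbab'
  #6 SA[6]=5  'bcbbffecfcadbfafddfbab'
  #7 SA[7]=17  'bfafddfbab'
  #8 SA[8]=8  'bffecfcadbfafddfbab'
  #9 SA[9]=14  'cadbfafddfbab'
  #10 SA[10]=6  'cbbffecfcadbfafddfbab'
  #11 SA[11]=4  'cbcbbffecfcadbfafddfbab'
  #12 SA[12]=0  'cefecbcbbffecfcadbfafddfbab'
  #13 SA[13]=12  'cfcadbfafddfbab'
  #14 SA[14]=16  'dbfafddfbab'
  #15 SA[15]=21  'ddfbab'
  #16 SA[16]=22  'dfbab'
  #17 SA[17]=3  'ecbcbbffecfcadbfafddfbab'
  #18 SA[18]=11  'ecfcadbfafddfbab'
  #19 SA[19]=1  'efecbcbbffecfcadbfafddfbab'
  #20 SA[20]=18  'fafddfbab'
  #21 SA[21]=23  'fbab'
  #22 SA[22]=13  'fcadbfafddfbab'
  #23 SA[23]=20  'fddfbab'
  #24 SA[24]=2  'fecbcbbffecfcadbfafddfbab'
  #25 SA[25]=10  'fecfcadbfafddfbab'
  #26 SA[26]=9  'ffecfcadbfafddfbab'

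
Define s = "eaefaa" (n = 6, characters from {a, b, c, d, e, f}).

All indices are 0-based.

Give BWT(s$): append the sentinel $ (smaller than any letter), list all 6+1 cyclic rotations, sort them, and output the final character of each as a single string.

aafe$ae

rank  rotation last
    0  $eaefaa  a
    1  a$eaefa  a
    2  aa$eaef  f
    3  aefaa$e  e
    4  eaefaa$  $
    5  efaa$ea  a
    6  faa$eae  e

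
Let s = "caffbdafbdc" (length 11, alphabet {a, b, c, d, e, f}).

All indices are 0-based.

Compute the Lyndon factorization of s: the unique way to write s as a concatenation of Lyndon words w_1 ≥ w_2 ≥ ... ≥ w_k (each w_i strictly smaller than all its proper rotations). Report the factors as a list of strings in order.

["c", "affbd", "afbdc"]

emit factor 1: 'c' (i=0, period=1)
emit factor 2: 'affbd' (i=1, period=5)
emit factor 3: 'afbdc' (i=6, period=5)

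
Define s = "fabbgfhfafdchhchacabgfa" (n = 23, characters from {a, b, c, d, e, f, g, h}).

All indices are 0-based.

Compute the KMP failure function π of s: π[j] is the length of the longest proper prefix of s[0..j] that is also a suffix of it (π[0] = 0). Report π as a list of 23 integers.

[0, 0, 0, 0, 0, 1, 0, 1, 2, 1, 0, 0, 0, 0, 0, 0, 0, 0, 0, 0, 0, 1, 2]

π[0] = 0
j=1 s[j]='a': π[1]=0 (border '')
j=2 s[j]='b': π[2]=0 (border '')
j=3 s[j]='b': π[3]=0 (border '')
j=4 s[j]='g': π[4]=0 (border '')
j=5 s[j]='f': π[5]=1 (border 'f')
j=6 s[j]='h': k: 1→0; π[6]=0 (border '')
j=7 s[j]='f': π[7]=1 (border 'f')
j=8 s[j]='a': π[8]=2 (border 'fa')
j=9 s[j]='f': k: 2→0; π[9]=1 (border 'f')
j=10 s[j]='d': k: 1→0; π[10]=0 (border '')
j=11 s[j]='c': π[11]=0 (border '')
j=12 s[j]='h': π[12]=0 (border '')
j=13 s[j]='h': π[13]=0 (border '')
j=14 s[j]='c': π[14]=0 (border '')
j=15 s[j]='h': π[15]=0 (border '')
j=16 s[j]='a': π[16]=0 (border '')
j=17 s[j]='c': π[17]=0 (border '')
j=18 s[j]='a': π[18]=0 (border '')
j=19 s[j]='b': π[19]=0 (border '')
j=20 s[j]='g': π[20]=0 (border '')
j=21 s[j]='f': π[21]=1 (border 'f')
j=22 s[j]='a': π[22]=2 (border 'fa')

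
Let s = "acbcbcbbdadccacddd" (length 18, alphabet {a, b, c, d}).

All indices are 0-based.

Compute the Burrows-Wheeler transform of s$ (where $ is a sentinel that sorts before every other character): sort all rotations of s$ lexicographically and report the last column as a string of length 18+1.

d$cdcccbcbbadadbadc

rank  rotation             last
    0  $acbcbcbbdadccacddd  d
    1  acbcbcbbdadccacddd$  $
    2  acddd$acbcbcbbdadcc  c
    3  adccacddd$acbcbcbbd  d
    4  bbdadccacddd$acbcbc  c
    5  bcbbdadccacddd$acbc  c
    6  bcbcbbdadccacddd$ac  c
    7  bdadccacddd$acbcbcb  b
    8  cacddd$acbcbcbbdadc  c
    9  cbbdadccacddd$acbcb  b
   10  cbcbbdadccacddd$acb  b
   11  cbcbcbbdadccacddd$a  a
   12  ccacddd$acbcbcbbdad  d
   13  cddd$acbcbcbbdadcca  a
   14  d$acbcbcbbdadccacdd  d
   15  dadccacddd$acbcbcbb  b
   16  dccacddd$acbcbcbbda  a
   17  dd$acbcbcbbdadccacd  d
   18  ddd$acbcbcbbdadccac  c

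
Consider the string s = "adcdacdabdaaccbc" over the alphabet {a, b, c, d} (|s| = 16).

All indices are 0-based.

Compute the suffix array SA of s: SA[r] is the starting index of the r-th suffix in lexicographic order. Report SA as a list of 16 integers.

[10, 7, 11, 4, 0, 14, 8, 15, 13, 12, 5, 2, 9, 6, 3, 1]

sorted suffixes:
  #0 SA[0]=10  'aaccbc'
  #1 SA[1]=7  'abdaaccbc'
  #2 SA[2]=11  'accbc'
  #3 SA[3]=4  'acdabdaaccbc'
  #4 SA[4]=0  'adcdacdabdaaccbc'
  #5 SA[5]=14  'bc'
  #6 SA[6]=8  'bdaaccbc'
  #7 SA[7]=15  'c'
  #8 SA[8]=13  'cbc'
  #9 SA[9]=12  'ccbc'
  #10 SA[10]=5  'cdabdaaccbc'
  #11 SA[11]=2  'cdacdabdaaccbc'
  #12 SA[12]=9  'daaccbc'
  #13 SA[13]=6  'dabdaaccbc'
  #14 SA[14]=3  'dacdabdaaccbc'
  #15 SA[15]=1  'dcdacdabdaaccbc'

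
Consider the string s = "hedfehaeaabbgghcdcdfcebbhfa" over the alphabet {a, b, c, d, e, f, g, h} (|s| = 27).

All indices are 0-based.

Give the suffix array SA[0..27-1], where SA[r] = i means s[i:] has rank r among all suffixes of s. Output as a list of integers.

rank→(start, suffix):
  0 → (26, 'a')
  1 → (8, 'aabbgghcdcdfcebbhfa')
  2 → (9, 'abbgghcdcdfcebbhfa')
  3 → (6, 'aeaabbgghcdcdfcebbhfa')
  4 → (10, 'bbgghcdcdfcebbhfa')
  5 → (22, 'bbhfa')
  6 → (11, 'bgghcdcdfcebbhfa')
  7 → (23, 'bhfa')
  8 → (15, 'cdcdfcebbhfa')
  9 → (17, 'cdfcebbhfa')
  10 → (20, 'cebbhfa')
  11 → (16, 'dcdfcebbhfa')
  12 → (18, 'dfcebbhfa')
  13 → (2, 'dfehaeaabbgghcdcdfcebbhfa')
  14 → (7, 'eaabbgghcdcdfcebbhfa')
  15 → (21, 'ebbhfa')
  16 → (1, 'edfehaeaabbgghcdcdfcebbhfa')
  17 → (4, 'ehaeaabbgghcdcdfcebbhfa')
  18 → (25, 'fa')
  19 → (19, 'fcebbhfa')
  20 → (3, 'fehaeaabbgghcdcdfcebbhfa')
  21 → (12, 'gghcdcdfcebbhfa')
  22 → (13, 'ghcdcdfcebbhfa')
  23 → (5, 'haeaabbgghcdcdfcebbhfa')
  24 → (14, 'hcdcdfcebbhfa')
  25 → (0, 'hedfehaeaabbgghcdcdfcebbhfa')
  26 → (24, 'hfa')

[26, 8, 9, 6, 10, 22, 11, 23, 15, 17, 20, 16, 18, 2, 7, 21, 1, 4, 25, 19, 3, 12, 13, 5, 14, 0, 24]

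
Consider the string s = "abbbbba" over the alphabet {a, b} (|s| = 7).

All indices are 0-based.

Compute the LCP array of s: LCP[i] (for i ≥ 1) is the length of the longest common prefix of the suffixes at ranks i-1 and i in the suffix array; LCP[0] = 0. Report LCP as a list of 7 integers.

rank→(start, suffix):
  0 → (6, 'a')
  1 → (0, 'abbbbba')
  2 → (5, 'ba')
  3 → (4, 'bba')
  4 → (3, 'bbba')
  5 → (2, 'bbbba')
  6 → (1, 'bbbbba')

SA = [6, 0, 5, 4, 3, 2, 1]
i: (SA[i-1],SA[i]) lcp shared
  1: (6,0) 1 'a'
  2: (0,5) 0 ''
  3: (5,4) 1 'b'
  4: (4,3) 2 'bb'
  5: (3,2) 3 'bbb'
  6: (2,1) 4 'bbbb'

[0, 1, 0, 1, 2, 3, 4]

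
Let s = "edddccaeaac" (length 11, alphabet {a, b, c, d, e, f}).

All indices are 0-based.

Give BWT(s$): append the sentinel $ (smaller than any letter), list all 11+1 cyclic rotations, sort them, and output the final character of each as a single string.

rank  rotation      last
    0  $edddccaeaac  c
    1  aac$edddccae  e
    2  ac$edddccaea  a
    3  aeaac$edddcc  c
    4  c$edddccaeaa  a
    5  caeaac$edddc  c
    6  ccaeaac$eddd  d
    7  dccaeaac$edd  d
    8  ddccaeaac$ed  d
    9  dddccaeaac$e  e
   10  eaac$edddcca  a
   11  edddccaeaac$  $

ceacacdddea$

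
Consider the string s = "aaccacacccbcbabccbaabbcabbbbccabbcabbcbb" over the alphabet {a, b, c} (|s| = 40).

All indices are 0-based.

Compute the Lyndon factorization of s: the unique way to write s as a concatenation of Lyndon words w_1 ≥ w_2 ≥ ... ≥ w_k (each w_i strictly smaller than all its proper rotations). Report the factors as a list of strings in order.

emit factor 1: 'aaccacacccbcbabccb' (i=0, period=18)
emit factor 2: 'aabbcabbbbccabbcabbcbb' (i=18, period=22)

["aaccacacccbcbabccb", "aabbcabbbbccabbcabbcbb"]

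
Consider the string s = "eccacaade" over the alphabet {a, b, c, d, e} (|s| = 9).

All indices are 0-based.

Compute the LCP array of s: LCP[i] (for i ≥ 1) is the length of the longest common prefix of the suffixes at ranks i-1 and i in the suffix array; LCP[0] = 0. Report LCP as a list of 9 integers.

[0, 1, 1, 0, 2, 1, 0, 0, 1]

rank | idx | suffix
   0 |   5 | aade
   1 |   3 | acaade
   2 |   6 | ade
   3 |   4 | caade
   4 |   2 | cacaade
   5 |   1 | ccacaade
   6 |   7 | de
   7 |   8 | e
   8 |   0 | eccacaade

SA = [5, 3, 6, 4, 2, 1, 7, 8, 0]
i: (SA[i-1],SA[i]) lcp shared
  1: (5,3) 1 'a'
  2: (3,6) 1 'a'
  3: (6,4) 0 ''
  4: (4,2) 2 'ca'
  5: (2,1) 1 'c'
  6: (1,7) 0 ''
  7: (7,8) 0 ''
  8: (8,0) 1 'e'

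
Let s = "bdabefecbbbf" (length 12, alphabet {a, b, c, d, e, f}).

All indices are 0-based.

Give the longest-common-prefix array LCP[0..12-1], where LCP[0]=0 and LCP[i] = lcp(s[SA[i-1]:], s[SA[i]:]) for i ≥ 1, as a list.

[0, 0, 2, 1, 1, 1, 0, 0, 0, 1, 0, 1]

sorted suffixes:
  #0 SA[0]=2  'abefecbbbf'
  #1 SA[1]=8  'bbbf'
  #2 SA[2]=9  'bbf'
  #3 SA[3]=0  'bdabefecbbbf'
  #4 SA[4]=3  'befecbbbf'
  #5 SA[5]=10  'bf'
  #6 SA[6]=7  'cbbbf'
  #7 SA[7]=1  'dabefecbbbf'
  #8 SA[8]=6  'ecbbbf'
  #9 SA[9]=4  'efecbbbf'
  #10 SA[10]=11  'f'
  #11 SA[11]=5  'fecbbbf'

SA = [2, 8, 9, 0, 3, 10, 7, 1, 6, 4, 11, 5]
rank  pair      lcp
   1  s[2:],s[8:]  0  ''
   2  s[8:],s[9:]  2  'bb'
   3  s[9:],s[0:]  1  'b'
   4  s[0:],s[3:]  1  'b'
   5  s[3:],s[10:]  1  'b'
   6  s[10:],s[7:]  0  ''
   7  s[7:],s[1:]  0  ''
   8  s[1:],s[6:]  0  ''
   9  s[6:],s[4:]  1  'e'
  10  s[4:],s[11:]  0  ''
  11  s[11:],s[5:]  1  'f'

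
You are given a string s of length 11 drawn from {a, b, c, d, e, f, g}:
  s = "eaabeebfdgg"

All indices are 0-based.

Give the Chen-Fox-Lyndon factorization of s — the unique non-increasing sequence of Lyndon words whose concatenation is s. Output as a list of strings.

["e", "aabeebfdgg"]

emit factor 1: 'e' (i=0, period=1)
emit factor 2: 'aabeebfdgg' (i=1, period=10)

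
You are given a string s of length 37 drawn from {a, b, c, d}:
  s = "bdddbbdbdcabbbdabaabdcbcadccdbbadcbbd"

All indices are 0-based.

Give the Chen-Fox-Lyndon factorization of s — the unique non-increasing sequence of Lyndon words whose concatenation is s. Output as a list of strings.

["bddd", "bbdbdc", "abbbd", "ab", "aabdcbcadccdbbadcbbd"]

emit factor 1: 'bddd' (i=0, period=4)
emit factor 2: 'bbdbdc' (i=4, period=6)
emit factor 3: 'abbbd' (i=10, period=5)
emit factor 4: 'ab' (i=15, period=2)
emit factor 5: 'aabdcbcadccdbbadcbbd' (i=17, period=20)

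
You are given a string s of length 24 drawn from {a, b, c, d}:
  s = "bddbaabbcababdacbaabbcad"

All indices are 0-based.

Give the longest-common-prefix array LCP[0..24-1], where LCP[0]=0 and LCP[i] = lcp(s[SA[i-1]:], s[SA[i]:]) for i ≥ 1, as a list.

[0, 6, 1, 2, 5, 2, 1, 1, 0, 7, 2, 1, 4, 1, 3, 1, 2, 0, 2, 1, 0, 1, 1, 1]

rank | idx | suffix
   0 |   4 | aabbcababdacbaabbcad
   1 |  17 | aabbcad
   2 |   9 | ababdacbaabbcad
   3 |   5 | abbcababdacbaabbcad
   4 |  18 | abbcad
   5 |  11 | abdacbaabbcad
   6 |  14 | acbaabbcad
   7 |  22 | ad
   8 |   3 | baabbcababdacbaabbcad
   9 |  16 | baabbcad
  10 |  10 | babdacbaabbcad
  11 |   6 | bbcababdacbaabbcad
  12 |  19 | bbcad
  13 |   7 | bcababdacbaabbcad
  14 |  20 | bcad
  15 |  12 | bdacbaabbcad
  16 |   0 | bddbaabbcababdacbaabbcad
  17 |   8 | cababdacbaabbcad
  18 |  21 | cad
  19 |  15 | cbaabbcad
  20 |  23 | d
  21 |  13 | dacbaabbcad
  22 |   2 | dbaabbcababdacbaabbcad
  23 |   1 | ddbaabbcababdacbaabbcad

SA = [4, 17, 9, 5, 18, 11, 14, 22, 3, 16, 10, 6, 19, 7, 20, 12, 0, 8, 21, 15, 23, 13, 2, 1]
rank  pair      lcp
   1  s[4:],s[17:]  6  'aabbca'
   2  s[17:],s[9:]  1  'a'
   3  s[9:],s[5:]  2  'ab'
   4  s[5:],s[18:]  5  'abbca'
   5  s[18:],s[11:]  2  'ab'
   6  s[11:],s[14:]  1  'a'
   7  s[14:],s[22:]  1  'a'
   8  s[22:],s[3:]  0  ''
   9  s[3:],s[16:]  7  'baabbca'
  10  s[16:],s[10:]  2  'ba'
  11  s[10:],s[6:]  1  'b'
  12  s[6:],s[19:]  4  'bbca'
  13  s[19:],s[7:]  1  'b'
  14  s[7:],s[20:]  3  'bca'
  15  s[20:],s[12:]  1  'b'
  16  s[12:],s[0:]  2  'bd'
  17  s[0:],s[8:]  0  ''
  18  s[8:],s[21:]  2  'ca'
  19  s[21:],s[15:]  1  'c'
  20  s[15:],s[23:]  0  ''
  21  s[23:],s[13:]  1  'd'
  22  s[13:],s[2:]  1  'd'
  23  s[2:],s[1:]  1  'd'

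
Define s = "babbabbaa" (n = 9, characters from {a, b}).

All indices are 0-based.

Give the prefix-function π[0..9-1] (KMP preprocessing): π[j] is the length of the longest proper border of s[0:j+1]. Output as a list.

π[0] = 0
j=1 s[j]='a': π[1]=0 (border '')
j=2 s[j]='b': π[2]=1 (border 'b')
j=3 s[j]='b': k: 1→0; π[3]=1 (border 'b')
j=4 s[j]='a': π[4]=2 (border 'ba')
j=5 s[j]='b': π[5]=3 (border 'bab')
j=6 s[j]='b': π[6]=4 (border 'babb')
j=7 s[j]='a': π[7]=5 (border 'babba')
j=8 s[j]='a': k: 5→2→0; π[8]=0 (border '')

[0, 0, 1, 1, 2, 3, 4, 5, 0]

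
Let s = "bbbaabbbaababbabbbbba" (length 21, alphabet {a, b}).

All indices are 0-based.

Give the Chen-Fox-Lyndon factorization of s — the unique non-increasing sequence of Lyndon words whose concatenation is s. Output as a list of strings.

["b", "b", "b", "aabbb", "aababbabbbbb", "a"]

emit factor 1: 'b' (i=0, period=1)
emit factor 2: 'b' (i=1, period=1)
emit factor 3: 'b' (i=2, period=1)
emit factor 4: 'aabbb' (i=3, period=5)
emit factor 5: 'aababbabbbbb' (i=8, period=12)
emit factor 6: 'a' (i=20, period=1)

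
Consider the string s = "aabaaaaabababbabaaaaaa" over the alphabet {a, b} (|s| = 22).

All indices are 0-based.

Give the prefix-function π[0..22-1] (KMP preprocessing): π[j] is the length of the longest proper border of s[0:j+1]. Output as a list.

π[0] = 0
j=1 s[j]='a': π[1]=1 (border 'a')
j=2 s[j]='b': k: 1→0; π[2]=0 (border '')
j=3 s[j]='a': π[3]=1 (border 'a')
j=4 s[j]='a': π[4]=2 (border 'aa')
j=5 s[j]='a': k: 2→1; π[5]=2 (border 'aa')
j=6 s[j]='a': k: 2→1; π[6]=2 (border 'aa')
j=7 s[j]='a': k: 2→1; π[7]=2 (border 'aa')
j=8 s[j]='b': π[8]=3 (border 'aab')
j=9 s[j]='a': π[9]=4 (border 'aaba')
j=10 s[j]='b': k: 4→1→0; π[10]=0 (border '')
j=11 s[j]='a': π[11]=1 (border 'a')
j=12 s[j]='b': k: 1→0; π[12]=0 (border '')
j=13 s[j]='b': π[13]=0 (border '')
j=14 s[j]='a': π[14]=1 (border 'a')
j=15 s[j]='b': k: 1→0; π[15]=0 (border '')
j=16 s[j]='a': π[16]=1 (border 'a')
j=17 s[j]='a': π[17]=2 (border 'aa')
j=18 s[j]='a': k: 2→1; π[18]=2 (border 'aa')
j=19 s[j]='a': k: 2→1; π[19]=2 (border 'aa')
j=20 s[j]='a': k: 2→1; π[20]=2 (border 'aa')
j=21 s[j]='a': k: 2→1; π[21]=2 (border 'aa')

[0, 1, 0, 1, 2, 2, 2, 2, 3, 4, 0, 1, 0, 0, 1, 0, 1, 2, 2, 2, 2, 2]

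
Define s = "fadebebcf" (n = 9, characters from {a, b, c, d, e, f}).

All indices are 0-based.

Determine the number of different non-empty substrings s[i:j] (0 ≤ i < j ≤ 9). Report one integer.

41

sorted suffixes:
  #0 SA[0]=1  'adebebcf'
  #1 SA[1]=6  'bcf'
  #2 SA[2]=4  'bebcf'
  #3 SA[3]=7  'cf'
  #4 SA[4]=2  'debebcf'
  #5 SA[5]=5  'ebcf'
  #6 SA[6]=3  'ebebcf'
  #7 SA[7]=8  'f'
  #8 SA[8]=0  'fadebebcf'

SA = [1, 6, 4, 7, 2, 5, 3, 8, 0]
[i] adj suffixes → lcp
  [1] 1/6 → 0 ('')
  [2] 6/4 → 1 ('b')
  [3] 4/7 → 0 ('')
  [4] 7/2 → 0 ('')
  [5] 2/5 → 0 ('')
  [6] 5/3 → 2 ('eb')
  [7] 3/8 → 0 ('')
  [8] 8/0 → 1 ('f')

n(n+1)/2 = 9·10/2 = 45
Σ LCP = 0 + 0 + 1 + 0 + 0 + 0 + 2 + 0 + 1 = 4
distinct = 45 − 4 = 41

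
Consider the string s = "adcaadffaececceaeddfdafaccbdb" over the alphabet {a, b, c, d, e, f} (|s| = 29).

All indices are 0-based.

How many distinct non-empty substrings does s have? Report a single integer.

405

rank | idx | suffix
   0 |   3 | aadffaececceaeddfdafaccbdb
   1 |  23 | accbdb
   2 |   0 | adcaadffaececceaeddfdafaccbdb
   3 |   4 | adffaececceaeddfdafaccbdb
   4 |   8 | aececceaeddfdafaccbdb
   5 |  15 | aeddfdafaccbdb
   6 |  21 | afaccbdb
   7 |  28 | b
   8 |  26 | bdb
   9 |   2 | caadffaececceaeddfdafaccbdb
  10 |  25 | cbdb
  11 |  24 | ccbdb
  12 |  12 | cceaeddfdafaccbdb
  13 |  13 | ceaeddfdafaccbdb
  14 |  10 | cecceaeddfdafaccbdb
  15 |  20 | dafaccbdb
  16 |  27 | db
  17 |   1 | dcaadffaececceaeddfdafaccbdb
  18 |  17 | ddfdafaccbdb
  19 |  18 | dfdafaccbdb
  20 |   5 | dffaececceaeddfdafaccbdb
  21 |  14 | eaeddfdafaccbdb
  22 |  11 | ecceaeddfdafaccbdb
  23 |   9 | ececceaeddfdafaccbdb
  24 |  16 | eddfdafaccbdb
  25 |  22 | faccbdb
  26 |   7 | faececceaeddfdafaccbdb
  27 |  19 | fdafaccbdb
  28 |   6 | ffaececceaeddfdafaccbdb

SA = [3, 23, 0, 4, 8, 15, 21, 28, 26, 2, 25, 24, 12, 13, 10, 20, 27, 1, 17, 18, 5, 14, 11, 9, 16, 22, 7, 19, 6]
rank  pair      lcp
   1  s[3:],s[23:]  1  'a'
   2  s[23:],s[0:]  1  'a'
   3  s[0:],s[4:]  2  'ad'
   4  s[4:],s[8:]  1  'a'
   5  s[8:],s[15:]  2  'ae'
   6  s[15:],s[21:]  1  'a'
   7  s[21:],s[28:]  0  ''
   8  s[28:],s[26:]  1  'b'
   9  s[26:],s[2:]  0  ''
  10  s[2:],s[25:]  1  'c'
  11  s[25:],s[24:]  1  'c'
  12  s[24:],s[12:]  2  'cc'
  13  s[12:],s[13:]  1  'c'
  14  s[13:],s[10:]  2  'ce'
  15  s[10:],s[20:]  0  ''
  16  s[20:],s[27:]  1  'd'
  17  s[27:],s[1:]  1  'd'
  18  s[1:],s[17:]  1  'd'
  19  s[17:],s[18:]  1  'd'
  20  s[18:],s[5:]  2  'df'
  21  s[5:],s[14:]  0  ''
  22  s[14:],s[11:]  1  'e'
  23  s[11:],s[9:]  2  'ec'
  24  s[9:],s[16:]  1  'e'
  25  s[16:],s[22:]  0  ''
  26  s[22:],s[7:]  2  'fa'
  27  s[7:],s[19:]  1  'f'
  28  s[19:],s[6:]  1  'f'

n(n+1)/2 = 29·30/2 = 435
Σ LCP = 0 + 1 + 1 + 2 + 1 + 2 + 1 + 0 + 1 + 0 + 1 + 1 + 2 + 1 + 2 + 0 + 1 + 1 + 1 + 1 + 2 + 0 + 1 + 2 + 1 + 0 + 2 + 1 + 1 = 30
distinct = 435 − 30 = 405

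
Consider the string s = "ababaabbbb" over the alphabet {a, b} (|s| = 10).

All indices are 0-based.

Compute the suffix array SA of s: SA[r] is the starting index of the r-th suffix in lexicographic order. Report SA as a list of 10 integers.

[4, 2, 0, 5, 9, 3, 1, 8, 7, 6]

rank | idx | suffix
   0 |   4 | aabbbb
   1 |   2 | abaabbbb
   2 |   0 | ababaabbbb
   3 |   5 | abbbb
   4 |   9 | b
   5 |   3 | baabbbb
   6 |   1 | babaabbbb
   7 |   8 | bb
   8 |   7 | bbb
   9 |   6 | bbbb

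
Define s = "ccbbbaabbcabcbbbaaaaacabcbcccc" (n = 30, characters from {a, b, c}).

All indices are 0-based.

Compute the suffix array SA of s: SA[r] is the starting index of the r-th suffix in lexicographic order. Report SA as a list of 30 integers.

[16, 17, 18, 5, 19, 6, 10, 22, 20, 15, 4, 14, 3, 13, 2, 7, 8, 11, 23, 25, 29, 9, 21, 12, 1, 24, 28, 0, 27, 26]

rank→(start, suffix):
  0 → (16, 'aaaaacabcbcccc')
  1 → (17, 'aaaacabcbcccc')
  2 → (18, 'aaacabcbcccc')
  3 → (5, 'aabbcabcbbbaaaaacabcbcccc')
  4 → (19, 'aacabcbcccc')
  5 → (6, 'abbcabcbbbaaaaacabcbcccc')
  6 → (10, 'abcbbbaaaaacabcbcccc')
  7 → (22, 'abcbcccc')
  8 → (20, 'acabcbcccc')
  9 → (15, 'baaaaacabcbcccc')
  10 → (4, 'baabbcabcbbbaaaaacabcbcccc')
  11 → (14, 'bbaaaaacabcbcccc')
  12 → (3, 'bbaabbcabcbbbaaaaacabcbcccc')
  13 → (13, 'bbbaaaaacabcbcccc')
  14 → (2, 'bbbaabbcabcbbbaaaaacabcbcccc')
  15 → (7, 'bbcabcbbbaaaaacabcbcccc')
  16 → (8, 'bcabcbbbaaaaacabcbcccc')
  17 → (11, 'bcbbbaaaaacabcbcccc')
  18 → (23, 'bcbcccc')
  19 → (25, 'bcccc')
  20 → (29, 'c')
  21 → (9, 'cabcbbbaaaaacabcbcccc')
  22 → (21, 'cabcbcccc')
  23 → (12, 'cbbbaaaaacabcbcccc')
  24 → (1, 'cbbbaabbcabcbbbaaaaacabcbcccc')
  25 → (24, 'cbcccc')
  26 → (28, 'cc')
  27 → (0, 'ccbbbaabbcabcbbbaaaaacabcbcccc')
  28 → (27, 'ccc')
  29 → (26, 'cccc')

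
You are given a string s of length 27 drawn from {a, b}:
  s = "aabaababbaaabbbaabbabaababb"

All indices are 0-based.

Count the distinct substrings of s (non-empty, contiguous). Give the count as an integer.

294

sorted suffixes:
  #0 SA[0]=9  'aaabbbaabbabaababb'
  #1 SA[1]=0  'aabaababbaaabbbaabbabaababb'
  #2 SA[2]=21  'aababb'
  #3 SA[3]=3  'aababbaaabbbaabbabaababb'
  #4 SA[4]=15  'aabbabaababb'
  #5 SA[5]=10  'aabbbaabbabaababb'
  #6 SA[6]=19  'abaababb'
  #7 SA[7]=1  'abaababbaaabbbaabbabaababb'
  #8 SA[8]=22  'ababb'
  #9 SA[9]=4  'ababbaaabbbaabbabaababb'
  #10 SA[10]=24  'abb'
  #11 SA[11]=6  'abbaaabbbaabbabaababb'
  #12 SA[12]=16  'abbabaababb'
  #13 SA[13]=11  'abbbaabbabaababb'
  #14 SA[14]=26  'b'
  #15 SA[15]=8  'baaabbbaabbabaababb'
  #16 SA[16]=20  'baababb'
  #17 SA[17]=2  'baababbaaabbbaabbabaababb'
  #18 SA[18]=14  'baabbabaababb'
  #19 SA[19]=18  'babaababb'
  #20 SA[20]=23  'babb'
  #21 SA[21]=5  'babbaaabbbaabbabaababb'
  #22 SA[22]=25  'bb'
  #23 SA[23]=7  'bbaaabbbaabbabaababb'
  #24 SA[24]=13  'bbaabbabaababb'
  #25 SA[25]=17  'bbabaababb'
  #26 SA[26]=12  'bbbaabbabaababb'

SA = [9, 0, 21, 3, 15, 10, 19, 1, 22, 4, 24, 6, 16, 11, 26, 8, 20, 2, 14, 18, 23, 5, 25, 7, 13, 17, 12]
i: (SA[i-1],SA[i]) lcp shared
  1: (9,0) 2 'aa'
  2: (0,21) 4 'aaba'
  3: (21,3) 6 'aababb'
  4: (3,15) 3 'aab'
  5: (15,10) 4 'aabb'
  6: (10,19) 1 'a'
  7: (19,1) 8 'abaababb'
  8: (1,22) 3 'aba'
  9: (22,4) 5 'ababb'
  10: (4,24) 2 'ab'
  11: (24,6) 3 'abb'
  12: (6,16) 4 'abba'
  13: (16,11) 3 'abb'
  14: (11,26) 0 ''
  15: (26,8) 1 'b'
  16: (8,20) 3 'baa'
  17: (20,2) 7 'baababb'
  18: (2,14) 4 'baab'
  19: (14,18) 2 'ba'
  20: (18,23) 3 'bab'
  21: (23,5) 4 'babb'
  22: (5,25) 1 'b'
  23: (25,7) 2 'bb'
  24: (7,13) 4 'bbaa'
  25: (13,17) 3 'bba'
  26: (17,12) 2 'bb'

n(n+1)/2 = 27·28/2 = 378
Σ LCP = 0 + 2 + 4 + 6 + 3 + 4 + 1 + 8 + 3 + 5 + 2 + 3 + 4 + 3 + 0 + 1 + 3 + 7 + 4 + 2 + 3 + 4 + 1 + 2 + 4 + 3 + 2 = 84
distinct = 378 − 84 = 294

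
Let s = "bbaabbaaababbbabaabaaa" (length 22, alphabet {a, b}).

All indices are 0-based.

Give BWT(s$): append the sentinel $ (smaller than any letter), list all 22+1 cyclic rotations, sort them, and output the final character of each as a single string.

aaabbbababaabababbaa$ba

rank  rotation                 last
    0  $bbaabbaaababbbabaabaaa  a
    1  a$bbaabbaaababbbabaabaa  a
    2  aa$bbaabbaaababbbabaaba  a
    3  aaa$bbaabbaaababbbabaab  b
    4  aaababbbabaabaaa$bbaabb  b
    5  aabaaa$bbaabbaaababbbab  b
    6  aababbbabaabaaa$bbaabba  a
    7  aabbaaababbbabaabaaa$bb  b
    8  abaaa$bbaabbaaababbbaba  a
    9  abaabaaa$bbaabbaaababbb  b
   10  ababbbabaabaaa$bbaabbaa  a
   11  abbaaababbbabaabaaa$bba  a
   12  abbbabaabaaa$bbaabbaaab  b
   13  baaa$bbaabbaaababbbabaa  a
   14  baaababbbabaabaaa$bbaab  b
   15  baabaaa$bbaabbaaababbba  a
   16  baabbaaababbbabaabaaa$b  b
   17  babaabaaa$bbaabbaaababb  b
   18  babbbabaabaaa$bbaabbaaa  a
   19  bbaaababbbabaabaaa$bbaa  a
   20  bbaabbaaababbbabaabaaa$  $
   21  bbabaabaaa$bbaabbaaabab  b
   22  bbbabaabaaa$bbaabbaaaba  a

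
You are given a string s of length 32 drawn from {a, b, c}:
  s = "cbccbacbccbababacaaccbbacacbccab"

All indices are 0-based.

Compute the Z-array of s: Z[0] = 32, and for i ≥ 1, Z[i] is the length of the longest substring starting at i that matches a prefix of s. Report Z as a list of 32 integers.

Z[0]=32
i=1: fresh scan; Z[1]=0
i=2: fresh scan; Z[2]=1 grow→box=[2,3)
i=3: fresh scan; Z[3]=2 grow→box=[3,5)
i=4: min(r-i=1, Z[1]=0)=0; Z[4]=0
i=5: fresh scan; Z[5]=0
i=6: fresh scan; Z[6]=6 grow→box=[6,12)
i=7: min(r-i=5, Z[1]=0)=0; Z[7]=0
i=8: min(r-i=4, Z[2]=1)=1; Z[8]=1
i=9: min(r-i=3, Z[3]=2)=2; Z[9]=2
i=10: min(r-i=2, Z[4]=0)=0; Z[10]=0
i=11: min(r-i=1, Z[5]=0)=0; Z[11]=0
i=12: fresh scan; Z[12]=0
i=13: fresh scan; Z[13]=0
i=14: fresh scan; Z[14]=0
i=15: fresh scan; Z[15]=0
i=16: fresh scan; Z[16]=1 grow→box=[16,17)
i=17: fresh scan; Z[17]=0
i=18: fresh scan; Z[18]=0
i=19: fresh scan; Z[19]=1 grow→box=[19,20)
i=20: fresh scan; Z[20]=2 grow→box=[20,22)
i=21: min(r-i=1, Z[1]=0)=0; Z[21]=0
i=22: fresh scan; Z[22]=0
i=23: fresh scan; Z[23]=0
i=24: fresh scan; Z[24]=1 grow→box=[24,25)
i=25: fresh scan; Z[25]=0
i=26: fresh scan; Z[26]=4 grow→box=[26,30)
i=27: min(r-i=3, Z[1]=0)=0; Z[27]=0
i=28: min(r-i=2, Z[2]=1)=1; Z[28]=1
i=29: min(r-i=1, Z[3]=2)=1; Z[29]=1
i=30: fresh scan; Z[30]=0
i=31: fresh scan; Z[31]=0

[32, 0, 1, 2, 0, 0, 6, 0, 1, 2, 0, 0, 0, 0, 0, 0, 1, 0, 0, 1, 2, 0, 0, 0, 1, 0, 4, 0, 1, 1, 0, 0]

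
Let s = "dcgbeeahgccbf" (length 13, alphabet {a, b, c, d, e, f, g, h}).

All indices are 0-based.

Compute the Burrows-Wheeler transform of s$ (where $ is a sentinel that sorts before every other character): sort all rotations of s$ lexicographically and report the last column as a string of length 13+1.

rank  rotation        last
    0  $dcgbeeahgccbf  f
    1  ahgccbf$dcgbee  e
    2  beeahgccbf$dcg  g
    3  bf$dcgbeeahgcc  c
    4  cbf$dcgbeeahgc  c
    5  ccbf$dcgbeeahg  g
    6  cgbeeahgccbf$d  d
    7  dcgbeeahgccbf$  $
    8  eahgccbf$dcgbe  e
    9  eeahgccbf$dcgb  b
   10  f$dcgbeeahgccb  b
   11  gbeeahgccbf$dc  c
   12  gccbf$dcgbeeah  h
   13  hgccbf$dcgbeea  a

fegccgd$ebbcha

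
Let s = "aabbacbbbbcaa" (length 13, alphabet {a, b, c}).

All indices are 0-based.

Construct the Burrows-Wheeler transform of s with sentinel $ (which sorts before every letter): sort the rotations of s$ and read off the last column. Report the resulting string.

aac$abbacbbbba

rank  rotation        last
    0  $aabbacbbbbcaa  a
    1  a$aabbacbbbbca  a
    2  aa$aabbacbbbbc  c
    3  aabbacbbbbcaa$  $
    4  abbacbbbbcaa$a  a
    5  acbbbbcaa$aabb  b
    6  bacbbbbcaa$aab  b
    7  bbacbbbbcaa$aa  a
    8  bbbbcaa$aabbac  c
    9  bbbcaa$aabbacb  b
   10  bbcaa$aabbacbb  b
   11  bcaa$aabbacbbb  b
   12  caa$aabbacbbbb  b
   13  cbbbbcaa$aabba  a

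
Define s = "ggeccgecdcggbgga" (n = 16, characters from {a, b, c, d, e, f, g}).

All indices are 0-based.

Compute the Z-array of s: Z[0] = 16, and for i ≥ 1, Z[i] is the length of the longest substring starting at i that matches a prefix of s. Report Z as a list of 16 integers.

[16, 1, 0, 0, 0, 1, 0, 0, 0, 0, 2, 1, 0, 2, 1, 0]

Z[0]=16
i=1: i≥r, start 0; Z[1]=1 scan→box=[1,2)
i=2: i≥r, start 0; Z[2]=0
i=3: i≥r, start 0; Z[3]=0
i=4: i≥r, start 0; Z[4]=0
i=5: i≥r, start 0; Z[5]=1 scan→box=[5,6)
i=6: i≥r, start 0; Z[6]=0
i=7: i≥r, start 0; Z[7]=0
i=8: i≥r, start 0; Z[8]=0
i=9: i≥r, start 0; Z[9]=0
i=10: i≥r, start 0; Z[10]=2 scan→box=[10,12)
i=11: min(r-i=1, Z[1]=1)=1; Z[11]=1
i=12: i≥r, start 0; Z[12]=0
i=13: i≥r, start 0; Z[13]=2 scan→box=[13,15)
i=14: min(r-i=1, Z[1]=1)=1; Z[14]=1
i=15: i≥r, start 0; Z[15]=0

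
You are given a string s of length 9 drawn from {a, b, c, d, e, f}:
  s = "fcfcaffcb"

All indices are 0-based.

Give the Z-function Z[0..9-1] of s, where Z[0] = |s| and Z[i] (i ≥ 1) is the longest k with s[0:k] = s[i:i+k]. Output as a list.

Z[0]=9
i=1: i≥r, start 0; Z[1]=0
i=2: i≥r, start 0; Z[2]=2 extend→box=[2,4)
i=3: min(r-i=1, Z[1]=0)=0; Z[3]=0
i=4: i≥r, start 0; Z[4]=0
i=5: i≥r, start 0; Z[5]=1 extend→box=[5,6)
i=6: i≥r, start 0; Z[6]=2 extend→box=[6,8)
i=7: min(r-i=1, Z[1]=0)=0; Z[7]=0
i=8: i≥r, start 0; Z[8]=0

[9, 0, 2, 0, 0, 1, 2, 0, 0]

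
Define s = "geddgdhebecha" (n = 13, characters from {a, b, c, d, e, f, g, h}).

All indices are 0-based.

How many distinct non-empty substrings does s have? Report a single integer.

85

rank→(start, suffix):
  0 → (12, 'a')
  1 → (8, 'becha')
  2 → (10, 'cha')
  3 → (2, 'ddgdhebecha')
  4 → (3, 'dgdhebecha')
  5 → (5, 'dhebecha')
  6 → (7, 'ebecha')
  7 → (9, 'echa')
  8 → (1, 'eddgdhebecha')
  9 → (4, 'gdhebecha')
  10 → (0, 'geddgdhebecha')
  11 → (11, 'ha')
  12 → (6, 'hebecha')

SA = [12, 8, 10, 2, 3, 5, 7, 9, 1, 4, 0, 11, 6]
i: (SA[i-1],SA[i]) lcp shared
  1: (12,8) 0 ''
  2: (8,10) 0 ''
  3: (10,2) 0 ''
  4: (2,3) 1 'd'
  5: (3,5) 1 'd'
  6: (5,7) 0 ''
  7: (7,9) 1 'e'
  8: (9,1) 1 'e'
  9: (1,4) 0 ''
  10: (4,0) 1 'g'
  11: (0,11) 0 ''
  12: (11,6) 1 'h'

n(n+1)/2 = 13·14/2 = 91
Σ LCP = 0 + 0 + 0 + 0 + 1 + 1 + 0 + 1 + 1 + 0 + 1 + 0 + 1 = 6
distinct = 91 − 6 = 85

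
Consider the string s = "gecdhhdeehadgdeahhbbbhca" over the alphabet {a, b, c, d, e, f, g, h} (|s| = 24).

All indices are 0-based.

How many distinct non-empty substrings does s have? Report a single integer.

sorted suffixes:
  #0 SA[0]=23  'a'
  #1 SA[1]=10  'adgdeahhbbbhca'
  #2 SA[2]=15  'ahhbbbhca'
  #3 SA[3]=18  'bbbhca'
  #4 SA[4]=19  'bbhca'
  #5 SA[5]=20  'bhca'
  #6 SA[6]=22  'ca'
  #7 SA[7]=2  'cdhhdeehadgdeahhbbbhca'
  #8 SA[8]=13  'deahhbbbhca'
  #9 SA[9]=6  'deehadgdeahhbbbhca'
  #10 SA[10]=11  'dgdeahhbbbhca'
  #11 SA[11]=3  'dhhdeehadgdeahhbbbhca'
  #12 SA[12]=14  'eahhbbbhca'
  #13 SA[13]=1  'ecdhhdeehadgdeahhbbbhca'
  #14 SA[14]=7  'eehadgdeahhbbbhca'
  #15 SA[15]=8  'ehadgdeahhbbbhca'
  #16 SA[16]=12  'gdeahhbbbhca'
  #17 SA[17]=0  'gecdhhdeehadgdeahhbbbhca'
  #18 SA[18]=9  'hadgdeahhbbbhca'
  #19 SA[19]=17  'hbbbhca'
  #20 SA[20]=21  'hca'
  #21 SA[21]=5  'hdeehadgdeahhbbbhca'
  #22 SA[22]=16  'hhbbbhca'
  #23 SA[23]=4  'hhdeehadgdeahhbbbhca'

SA = [23, 10, 15, 18, 19, 20, 22, 2, 13, 6, 11, 3, 14, 1, 7, 8, 12, 0, 9, 17, 21, 5, 16, 4]
[i] adj suffixes → lcp
  [1] 23/10 → 1 ('a')
  [2] 10/15 → 1 ('a')
  [3] 15/18 → 0 ('')
  [4] 18/19 → 2 ('bb')
  [5] 19/20 → 1 ('b')
  [6] 20/22 → 0 ('')
  [7] 22/2 → 1 ('c')
  [8] 2/13 → 0 ('')
  [9] 13/6 → 2 ('de')
  [10] 6/11 → 1 ('d')
  [11] 11/3 → 1 ('d')
  [12] 3/14 → 0 ('')
  [13] 14/1 → 1 ('e')
  [14] 1/7 → 1 ('e')
  [15] 7/8 → 1 ('e')
  [16] 8/12 → 0 ('')
  [17] 12/0 → 1 ('g')
  [18] 0/9 → 0 ('')
  [19] 9/17 → 1 ('h')
  [20] 17/21 → 1 ('h')
  [21] 21/5 → 1 ('h')
  [22] 5/16 → 1 ('h')
  [23] 16/4 → 2 ('hh')

n(n+1)/2 = 24·25/2 = 300
Σ LCP = 0 + 1 + 1 + 0 + 2 + 1 + 0 + 1 + 0 + 2 + 1 + 1 + 0 + 1 + 1 + 1 + 0 + 1 + 0 + 1 + 1 + 1 + 1 + 2 = 20
distinct = 300 − 20 = 280

280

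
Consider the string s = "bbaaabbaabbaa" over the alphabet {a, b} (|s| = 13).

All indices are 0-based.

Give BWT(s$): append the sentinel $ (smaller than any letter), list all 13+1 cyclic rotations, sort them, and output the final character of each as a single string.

aabbbaaabbba$a

rank  rotation        last
    0  $bbaaabbaabbaa  a
    1  a$bbaaabbaabba  a
    2  aa$bbaaabbaabb  b
    3  aaabbaabbaa$bb  b
    4  aabbaa$bbaaabb  b
    5  aabbaabbaa$bba  a
    6  abbaa$bbaaabba  a
    7  abbaabbaa$bbaa  a
    8  baa$bbaaabbaab  b
    9  baaabbaabbaa$b  b
   10  baabbaa$bbaaab  b
   11  bbaa$bbaaabbaa  a
   12  bbaaabbaabbaa$  $
   13  bbaabbaa$bbaaa  a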